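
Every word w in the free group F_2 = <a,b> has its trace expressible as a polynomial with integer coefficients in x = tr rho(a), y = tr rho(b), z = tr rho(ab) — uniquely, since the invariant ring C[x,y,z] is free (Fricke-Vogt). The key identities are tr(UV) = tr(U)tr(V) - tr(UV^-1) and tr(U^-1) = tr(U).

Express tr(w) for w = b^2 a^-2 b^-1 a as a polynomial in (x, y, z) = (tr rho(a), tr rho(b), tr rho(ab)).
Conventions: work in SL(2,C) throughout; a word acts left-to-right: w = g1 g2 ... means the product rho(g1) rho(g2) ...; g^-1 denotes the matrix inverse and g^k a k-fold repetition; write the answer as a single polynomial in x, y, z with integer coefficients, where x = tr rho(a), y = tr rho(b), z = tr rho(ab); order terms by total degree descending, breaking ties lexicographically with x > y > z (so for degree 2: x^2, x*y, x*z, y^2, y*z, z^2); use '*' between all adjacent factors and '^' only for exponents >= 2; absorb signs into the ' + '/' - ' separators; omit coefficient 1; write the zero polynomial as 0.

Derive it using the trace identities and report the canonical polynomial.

tr(b^2 a) = tr(b)*tr(a b) - tr(a)  (reduce the b square) = y*z - x
tr(b^2) = tr(b)*tr(b) - tr(1)  (reduce the b square) = y^2 - 2
tr(a b^2 a) = tr(a)*tr(b^2 a) - tr(b^2)  (reduce the a square) = x*y*z - x^2 - y^2 + 2
use: tr(a b a b) = tr(a b)*tr(a b) - tr(1)  (split on a) = z^2 - 2
use: tr(a b a) = tr(a)*tr(b a) - tr(b)  (reduce the a square) = x*z - y
apply: tr(a b^2 a b) = tr(b)*tr(a b a b) - tr(a b a)  (reduce the b square) = y*z^2 - x*z - y
tr(b^-1 a b^2 a) = tr(a b^2 a)*tr(b) - tr(a b^2 a b)  (eliminate b^-1) = x*y^2*z - x^2*y - y^3 - y*z^2 + x*z + 3*y
apply: tr(b^-1 a b^2 a^-1) = tr(b^-1 a b^2)*tr(a) - tr(b^-1 a b^2 a)  (eliminate a^-1) = -x*y^2*z + x^2*y + y^3 + y*z^2 - 3*y
tr(b^2 a^-2 b^-1 a) = tr(b^-1 a b^2 a^-1)*tr(a) - tr(b^-1 a b^2)  (eliminate a^-1) = -x^2*y^2*z + x^3*y + x*y^3 + x*y*z^2 - 3*x*y - z

-x^2*y^2*z + x^3*y + x*y^3 + x*y*z^2 - 3*x*y - z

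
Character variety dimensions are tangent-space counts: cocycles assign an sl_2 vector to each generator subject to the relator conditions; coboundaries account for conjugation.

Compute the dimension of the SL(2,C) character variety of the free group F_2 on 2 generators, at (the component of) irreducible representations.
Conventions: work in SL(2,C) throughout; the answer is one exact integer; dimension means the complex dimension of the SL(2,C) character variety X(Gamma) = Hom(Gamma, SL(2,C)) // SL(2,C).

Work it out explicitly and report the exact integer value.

Here Gamma is free of rank 2 — no relator constrains a cocycle.
Z^1(Gamma, Ad rho) = (sl_2)^2: a cocycle is a free choice of one sl_2 vector per generator, so dim Z^1 = 3*2 = 6.
Irreducibility makes the coboundary map sl_2 -> Z^1 injective (trivial centralizer), so dim B^1 = 3.
dim X = dim H^1 = dim Z^1 - dim B^1 = 6 - 3 = 3.

3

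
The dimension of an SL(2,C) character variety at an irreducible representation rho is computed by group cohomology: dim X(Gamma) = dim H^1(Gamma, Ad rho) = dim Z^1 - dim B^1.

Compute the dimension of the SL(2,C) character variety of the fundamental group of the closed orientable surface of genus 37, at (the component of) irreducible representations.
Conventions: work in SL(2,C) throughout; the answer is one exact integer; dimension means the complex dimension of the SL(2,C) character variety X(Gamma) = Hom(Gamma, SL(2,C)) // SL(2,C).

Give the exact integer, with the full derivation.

Gamma = pi_1(Sigma_37) = < a_1, b_1, ..., a_37, b_37 | prod [a_i, b_i] > has 2g = 74 generators and 1 relator.
Unconstrained cocycle data is one sl_2 vector per generator (222 dimensions), cut by the relator condition d_2(z) = 0.
d_2 is surjective at irreducible rho (its cokernel H^2 is dual to H^0 = 0), so dim Z^1 = 222 - 3 = 219.
Coboundaries contribute dim B^1 = 3 (injective at irreducible rho).
dim H^1 = 219 - 3 = 216 = dim X.

216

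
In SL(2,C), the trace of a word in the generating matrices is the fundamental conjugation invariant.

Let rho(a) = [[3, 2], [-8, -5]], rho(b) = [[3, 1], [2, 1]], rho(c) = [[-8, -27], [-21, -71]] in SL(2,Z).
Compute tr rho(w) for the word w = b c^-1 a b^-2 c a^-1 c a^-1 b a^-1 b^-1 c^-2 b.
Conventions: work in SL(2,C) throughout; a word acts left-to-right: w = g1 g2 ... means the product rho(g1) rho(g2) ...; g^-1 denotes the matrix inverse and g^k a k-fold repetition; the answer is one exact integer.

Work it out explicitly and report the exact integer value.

rho(b) = [[3, 1], [2, 1]]
... * rho(c^-1) = [[-71, 27], [21, -8]]  ->  [[-192, 73], [-121, 46]]
... * rho(a) = [[3, 2], [-8, -5]]  ->  [[-1160, -749], [-731, -472]]
... * rho(b^-1) = [[1, -1], [-2, 3]]  ->  [[338, -1087], [213, -685]]
... * rho(b^-1) = [[1, -1], [-2, 3]]  ->  [[2512, -3599], [1583, -2268]]
... * rho(c) = [[-8, -27], [-21, -71]]  ->  [[55483, 187705], [34964, 118287]]
... * rho(a^-1) = [[-5, -2], [8, 3]]  ->  [[1224225, 452149], [771476, 284933]]
... * rho(c) = [[-8, -27], [-21, -71]]  ->  [[-19288929, -65156654], [-12155401, -41060095]]
... * rho(a^-1) = [[-5, -2], [8, 3]]  ->  [[-424808587, -156892104], [-267703755, -98869483]]
... * rho(b) = [[3, 1], [2, 1]]  ->  [[-1588209969, -581700691], [-1000850231, -366573238]]
... * rho(a^-1) = [[-5, -2], [8, 3]]  ->  [[3287444317, 1431317865], [2071665251, 901980748]]
... * rho(b^-1) = [[1, -1], [-2, 3]]  ->  [[424808587, 1006509278], [267703755, 634276993]]
... * rho(c^-1) = [[-71, 27], [21, -8]]  ->  [[-9024714839, 3417757625], [-5687149752, 2153785441]]
... * rho(c^-1) = [[-71, 27], [21, -8]]  ->  [[712527663694, -271009361653], [449017126653, -170783326832]]
... * rho(b) = [[3, 1], [2, 1]]  ->  [[1595564267776, 441518302041], [1005484726295, 278233799821]]
tr = 1595564267776 + 278233799821 = 1873798067597

1873798067597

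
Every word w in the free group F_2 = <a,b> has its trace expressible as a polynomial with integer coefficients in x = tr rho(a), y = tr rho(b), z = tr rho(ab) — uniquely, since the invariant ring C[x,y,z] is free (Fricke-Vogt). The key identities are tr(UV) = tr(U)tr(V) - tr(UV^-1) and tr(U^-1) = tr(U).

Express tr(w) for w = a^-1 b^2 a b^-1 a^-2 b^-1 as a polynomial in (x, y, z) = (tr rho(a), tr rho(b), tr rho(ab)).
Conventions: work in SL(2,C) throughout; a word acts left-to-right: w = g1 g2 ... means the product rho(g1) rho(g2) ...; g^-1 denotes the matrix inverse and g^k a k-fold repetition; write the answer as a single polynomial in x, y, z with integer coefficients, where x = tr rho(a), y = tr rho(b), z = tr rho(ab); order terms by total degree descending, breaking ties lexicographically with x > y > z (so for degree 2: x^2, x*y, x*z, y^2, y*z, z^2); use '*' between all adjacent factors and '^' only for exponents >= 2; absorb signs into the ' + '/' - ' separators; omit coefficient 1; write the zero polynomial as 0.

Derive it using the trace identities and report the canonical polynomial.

-x^2*y^2*z^2 + x^3*y*z + 2*x*y^3*z + x*y*z^3 - x^2*y^2 - y^4 - y^2*z^2 - 4*x*y*z + x^2 + 4*y^2 - 2

trace(a^2 b) = trace(a) trace(b a) - trace(b) = x*z - y
and trace(a^2) = trace(a) trace(a) - trace(1) = x^2 - 2
and trace(a b^2 a) = trace(b) trace(a^2 b) - trace(a^2) = x*y*z - x^2 - y^2 + 2
trace(a b a b) = trace(a b) trace(a b) - trace(1) = z^2 - 2
trace(a b^2 a b) = trace(b) trace(a b a b) - trace(a b a) = y*z^2 - x*z - y
trace(b^2 a b^-1 a) = trace(a b^2 a) trace(b) - trace(a b^2 a b) = x*y^2*z - x^2*y - y^3 - y*z^2 + x*z + 3*y
trace(b^2 a b^-1 a^-1) = trace(b^2 a b^-1) trace(a) - trace(b^2 a b^-1 a) = -x*y^2*z + x^2*y + y^3 + y*z^2 - 3*y
and trace(a^-1 b^2 a b^-1 a^-1) = trace(b^2 a b^-1 a^-1) trace(a) - trace(b^2 a b^-1) = -x^2*y^2*z + x^3*y + x*y^3 + x*y*z^2 - 3*x*y - z
next, trace(b^2) = trace(b) trace(b) - trace(1) = y^2 - 2
trace(b^3) = trace(b) trace(b^2) - trace(b) = y^3 - 3*y
next, trace(a b^2) = trace(b) trace(a b) - trace(a) = y*z - x
next, trace(b^3 a) = trace(b) trace(a b^2) - trace(a b) = y^2*z - x*y - z
trace(b a^-1 b^2) = trace(b^3) trace(a) - trace(b^3 a) = x*y^3 - y^2*z - 2*x*y + z
trace(b^3 a b) = trace(b) trace(b a b^2) - trace(b a b) = y^3*z - x*y^2 - 2*y*z + x
next, trace(b^3 a b a) = trace(b) trace(b a b a b) - trace(b a b a) = y^2*z^2 - x*y*z - y^2 - z^2 + 2
trace(b^2 a b a^-1 b) = trace(b^3 a b) trace(a) - trace(b^3 a b a) = x*y^3*z - x^2*y^2 - y^2*z^2 - x*y*z + x^2 + y^2 + z^2 - 2
next, trace(b a b^2 a b) = trace(b) trace(a b^2 a b) - trace(a b^2 a) = y^2*z^2 - 2*x*y*z + x^2 - 2
trace(a b a b a b) = trace(b a) trace(b a b a) - trace(b^-1 a^-1) = z^3 - 3*z
next, trace(a b a b a) = trace(a) trace(b a b a) - trace(b a b) = x*z^2 - y*z - x
trace(b a b^2 a b a) = trace(b) trace(a b a b a b) - trace(a b a b a) = y*z^3 - x*z^2 - 2*y*z + x
and trace(b^2 a b a^-1 b a) = trace(b a b^2 a b) trace(a) - trace(b a b^2 a b a) = x*y^2*z^2 - 2*x^2*y*z - y*z^3 + x^3 + x*z^2 + 2*y*z - 3*x
trace(a^-1 b a^-1 b^2 a b) = trace(b^2 a b a^-1 b) trace(a) - trace(b^2 a b a^-1 b a) = x^2*y^3*z - x^3*y^2 - 2*x*y^2*z^2 + x^2*y*z + y*z^3 + x*y^2 - 2*y*z + x
and trace(a^-1 b^2 a b^-1 a^-1 b) = trace(a^-1 b a^-1 b^2 a) trace(b) - trace(a^-1 b a^-1 b^2 a b) = -x^2*y^3*z + x^3*y^2 + x*y^4 + 2*x*y^2*z^2 - x^2*y*z - y^3*z - y*z^3 - 3*x*y^2 + 3*y*z - x
trace(a^-1 b^-1 a^-1 b^2 a b^-1) = trace(a^-1 b^2 a b^-1 a^-1) trace(b) - trace(a^-1 b^2 a b^-1 a^-1 b) = -x*y^2*z^2 + x^2*y*z + y^3*z + y*z^3 - 4*y*z + x
trace(b^-1 a^-1 b^2 a b^-1) = trace(a^-1 b^2 a b^-1) trace(b) - trace(a^-1 b^2 a) = -x*y^3*z + x^2*y^2 + y^4 + y^2*z^2 - 4*y^2 + 2
and trace(a^-1 b^2 a b^-1 a^-2 b^-1) = trace(a^-1 b^-1 a^-1 b^2 a b^-1) trace(a) - trace(a^-1 b^-1 a^-1 b^2 a b^-1 a) = -x^2*y^2*z^2 + x^3*y*z + 2*x*y^3*z + x*y*z^3 - x^2*y^2 - y^4 - y^2*z^2 - 4*x*y*z + x^2 + 4*y^2 - 2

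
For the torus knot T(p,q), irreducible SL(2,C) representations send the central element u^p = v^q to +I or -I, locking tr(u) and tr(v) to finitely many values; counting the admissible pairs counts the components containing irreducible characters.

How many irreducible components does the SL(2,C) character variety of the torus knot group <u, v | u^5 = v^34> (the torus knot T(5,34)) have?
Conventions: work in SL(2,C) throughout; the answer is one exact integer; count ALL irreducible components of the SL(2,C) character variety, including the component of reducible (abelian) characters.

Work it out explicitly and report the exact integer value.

67

For T(5,34): irreducibility forces the central element u^5 = v^34 to one of +I, -I.
So on each irreducible component the traces are pinned: tr(u) = 2*cos(pi*alpha/5) with 1 <= alpha <= 4, tr(v) = 2*cos(pi*beta/34) with 1 <= beta <= 33.
The two central values (-1)^alpha I and (-1)^beta I must be the same matrix, so alpha and beta share a parity.
Counting: 2 odd alphas x 17 odd betas + 2 even alphas x 16 even betas = 34 + 32 = 66.
Total: 66 irreducible-character components + 1 reducible (abelian) component = 67.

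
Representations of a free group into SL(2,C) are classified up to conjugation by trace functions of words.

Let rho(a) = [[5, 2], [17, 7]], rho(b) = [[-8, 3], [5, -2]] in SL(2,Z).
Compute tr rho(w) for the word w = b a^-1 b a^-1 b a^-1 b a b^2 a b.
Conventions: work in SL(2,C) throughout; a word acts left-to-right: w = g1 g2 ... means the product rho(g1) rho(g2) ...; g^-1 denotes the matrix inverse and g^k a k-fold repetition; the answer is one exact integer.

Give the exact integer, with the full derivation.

-13645256770

rho(b) = [[-8, 3], [5, -2]]
... * rho(a^-1) = [[7, -2], [-17, 5]]  ->  [[-107, 31], [69, -20]]
... * rho(b) = [[-8, 3], [5, -2]]  ->  [[1011, -383], [-652, 247]]
... * rho(a^-1) = [[7, -2], [-17, 5]]  ->  [[13588, -3937], [-8763, 2539]]
... * rho(b) = [[-8, 3], [5, -2]]  ->  [[-128389, 48638], [82799, -31367]]
... * rho(a^-1) = [[7, -2], [-17, 5]]  ->  [[-1725569, 499968], [1112832, -322433]]
... * rho(b) = [[-8, 3], [5, -2]]  ->  [[16304392, -6176643], [-10514821, 3983362]]
... * rho(a) = [[5, 2], [17, 7]]  ->  [[-23480971, -10627717], [15143049, 6853892]]
... * rho(b) = [[-8, 3], [5, -2]]  ->  [[134709183, -49187479], [-86874932, 31721363]]
... * rho(b) = [[-8, 3], [5, -2]]  ->  [[-1323610859, 502502507], [853606271, -324067522]]
... * rho(a) = [[5, 2], [17, 7]]  ->  [[1924488324, 870295831], [-1241116519, -561260112]]
... * rho(b) = [[-8, 3], [5, -2]]  ->  [[-11044427437, 4032873310], [7122631592, -2600829333]]
tr = -11044427437 + -2600829333 = -13645256770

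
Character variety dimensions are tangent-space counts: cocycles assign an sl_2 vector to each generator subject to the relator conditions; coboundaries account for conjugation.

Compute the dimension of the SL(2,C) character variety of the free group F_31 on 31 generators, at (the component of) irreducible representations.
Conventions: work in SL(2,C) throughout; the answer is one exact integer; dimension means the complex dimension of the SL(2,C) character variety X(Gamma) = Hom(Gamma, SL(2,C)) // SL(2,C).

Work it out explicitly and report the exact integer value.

90

The free group F_31: 31 generators, no relators.
A cocycle picks one sl_2 vector per generator freely, giving dim Z^1 = 3*31 = 93.
At an irreducible rho the centralizer of the image in sl_2 is 0, so the coboundary map sl_2 -> Z^1 is injective: dim B^1 = 3.
dim X = dim H^1 = dim Z^1 - dim B^1 = 93 - 3 = 90.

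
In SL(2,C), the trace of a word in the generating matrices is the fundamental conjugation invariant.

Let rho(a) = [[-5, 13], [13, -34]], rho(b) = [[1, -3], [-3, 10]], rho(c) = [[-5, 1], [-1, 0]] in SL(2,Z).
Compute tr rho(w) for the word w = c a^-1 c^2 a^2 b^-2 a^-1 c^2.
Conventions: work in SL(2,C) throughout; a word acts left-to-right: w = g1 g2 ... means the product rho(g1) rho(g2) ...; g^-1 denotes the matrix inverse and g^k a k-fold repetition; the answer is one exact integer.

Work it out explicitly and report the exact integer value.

-26004755630

rho(c) = [[-5, 1], [-1, 0]]
... * rho(a^-1) = [[-34, -13], [-13, -5]]  ->  [[157, 60], [34, 13]]
... * rho(c) = [[-5, 1], [-1, 0]]  ->  [[-845, 157], [-183, 34]]
... * rho(c) = [[-5, 1], [-1, 0]]  ->  [[4068, -845], [881, -183]]
... * rho(a) = [[-5, 13], [13, -34]]  ->  [[-31325, 81614], [-6784, 17675]]
... * rho(a) = [[-5, 13], [13, -34]]  ->  [[1217607, -3182101], [263695, -689142]]
... * rho(b^-1) = [[10, 3], [3, 1]]  ->  [[2629767, 470720], [569524, 101943]]
... * rho(b^-1) = [[10, 3], [3, 1]]  ->  [[27709830, 8360021], [6001069, 1810515]]
... * rho(a^-1) = [[-34, -13], [-13, -5]]  ->  [[-1050814493, -402027895], [-227573041, -87066472]]
... * rho(c) = [[-5, 1], [-1, 0]]  ->  [[5656100360, -1050814493], [1224931677, -227573041]]
... * rho(c) = [[-5, 1], [-1, 0]]  ->  [[-27229687307, 5656100360], [-5897085344, 1224931677]]
tr = -27229687307 + 1224931677 = -26004755630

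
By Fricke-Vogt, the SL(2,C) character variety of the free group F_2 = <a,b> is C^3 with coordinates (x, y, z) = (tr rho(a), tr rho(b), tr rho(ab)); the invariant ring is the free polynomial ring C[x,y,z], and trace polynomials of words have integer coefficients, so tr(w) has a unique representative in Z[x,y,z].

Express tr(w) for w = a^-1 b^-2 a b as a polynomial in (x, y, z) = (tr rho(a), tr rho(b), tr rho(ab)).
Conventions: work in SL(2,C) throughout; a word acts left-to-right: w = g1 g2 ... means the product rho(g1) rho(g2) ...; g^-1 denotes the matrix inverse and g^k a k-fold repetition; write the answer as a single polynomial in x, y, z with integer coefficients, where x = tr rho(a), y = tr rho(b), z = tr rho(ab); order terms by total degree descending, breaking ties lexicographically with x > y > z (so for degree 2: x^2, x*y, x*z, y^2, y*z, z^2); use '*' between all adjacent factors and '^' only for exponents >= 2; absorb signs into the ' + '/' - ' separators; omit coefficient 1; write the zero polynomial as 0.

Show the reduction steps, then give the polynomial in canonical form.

-x*y^2*z + x^2*y + y^3 + y*z^2 - 3*y

reduce: tr(b a b) = tr(b)*tr(a b) - tr(a) = y*z - x
reduce: tr(b a b a) = tr(a b)*tr(a b) - tr(1) = z^2 - 2
tr(a b a^-1 b) = tr(b a b)*tr(a) - tr(b a b a) = x*y*z - x^2 - z^2 + 2
reduce: tr(a b a^-1 b^-1) = tr(a b a^-1)*tr(b) - tr(a b a^-1 b) = -x*y*z + x^2 + y^2 + z^2 - 2
tr(a^-1 b^-2 a b) = tr(a b a^-1 b^-1)*tr(b) - tr(a b a^-1) = -x*y^2*z + x^2*y + y^3 + y*z^2 - 3*y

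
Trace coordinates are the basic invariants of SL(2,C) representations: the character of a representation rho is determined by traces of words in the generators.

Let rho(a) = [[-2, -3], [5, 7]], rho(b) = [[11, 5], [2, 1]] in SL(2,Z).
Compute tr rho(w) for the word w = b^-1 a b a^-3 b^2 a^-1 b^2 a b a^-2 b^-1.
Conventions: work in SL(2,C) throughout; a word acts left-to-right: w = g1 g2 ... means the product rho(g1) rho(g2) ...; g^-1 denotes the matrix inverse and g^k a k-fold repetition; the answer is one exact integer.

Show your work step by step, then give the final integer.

-129875473225

rho(b^-1) = [[1, -5], [-2, 11]]
... * rho(a) = [[-2, -3], [5, 7]]  ->  [[-27, -38], [59, 83]]
... * rho(b) = [[11, 5], [2, 1]]  ->  [[-373, -173], [815, 378]]
... * rho(a^-1) = [[7, 3], [-5, -2]]  ->  [[-1746, -773], [3815, 1689]]
... * rho(a^-1) = [[7, 3], [-5, -2]]  ->  [[-8357, -3692], [18260, 8067]]
... * rho(a^-1) = [[7, 3], [-5, -2]]  ->  [[-40039, -17687], [87485, 38646]]
... * rho(b) = [[11, 5], [2, 1]]  ->  [[-475803, -217882], [1039627, 476071]]
... * rho(b) = [[11, 5], [2, 1]]  ->  [[-5669597, -2596897], [12388039, 5674206]]
... * rho(a^-1) = [[7, 3], [-5, -2]]  ->  [[-26702694, -11814997], [58345243, 25815705]]
... * rho(b) = [[11, 5], [2, 1]]  ->  [[-317359628, -145328467], [693429083, 317541920]]
... * rho(b) = [[11, 5], [2, 1]]  ->  [[-3781612842, -1732126607], [8262803753, 3784687335]]
... * rho(a) = [[-2, -3], [5, 7]]  ->  [[-1097407351, -780047723], [2397829169, 1704400086]]
... * rho(b) = [[11, 5], [2, 1]]  ->  [[-13631576307, -6267084478], [29784921031, 13693545931]]
... * rho(a^-1) = [[7, 3], [-5, -2]]  ->  [[-64085611759, -28360559965], [140026717562, 61967671231]]
... * rho(a^-1) = [[7, 3], [-5, -2]]  ->  [[-306796482488, -135535715347], [670348666779, 296144810224]]
... * rho(b^-1) = [[1, -5], [-2, 11]]  ->  [[-35725051794, 43089543623], [78059046331, -94150421431]]
tr = -35725051794 + -94150421431 = -129875473225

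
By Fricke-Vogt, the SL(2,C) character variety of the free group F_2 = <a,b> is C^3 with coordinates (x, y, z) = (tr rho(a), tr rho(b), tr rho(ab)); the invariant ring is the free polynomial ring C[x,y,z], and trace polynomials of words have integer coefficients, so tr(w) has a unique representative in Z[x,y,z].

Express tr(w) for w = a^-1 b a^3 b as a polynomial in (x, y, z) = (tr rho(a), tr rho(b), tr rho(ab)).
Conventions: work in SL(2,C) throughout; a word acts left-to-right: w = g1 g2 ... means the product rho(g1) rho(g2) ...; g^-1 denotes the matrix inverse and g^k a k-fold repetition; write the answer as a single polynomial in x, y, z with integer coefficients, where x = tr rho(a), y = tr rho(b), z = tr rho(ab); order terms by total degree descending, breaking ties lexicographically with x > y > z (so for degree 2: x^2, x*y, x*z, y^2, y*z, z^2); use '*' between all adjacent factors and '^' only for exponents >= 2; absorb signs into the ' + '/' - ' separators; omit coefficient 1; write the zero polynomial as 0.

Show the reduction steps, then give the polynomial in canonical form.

x^3*y*z - x^4 - x^2*y^2 - x^2*z^2 + 4*x^2 + z^2 - 2

tr(b a^2) = tr(a) tr(b a) - tr(b)  (reduce the a square) = x*z - y
tr(a^3 b) = tr(a) tr(b a^2) - tr(b a)  (reduce the a square) = x^2*z - x*y - z
tr(a^2) = tr(a) tr(a) - tr(1)  (reduce the a square) = x^2 - 2
tr(a^3) = tr(a) tr(a^2) - tr(a)  (reduce the a square) = x^3 - 3*x
apply: tr(b a^3 b) = tr(b) tr(a^3 b) - tr(a^3)  (reduce the b square) = x^2*y*z - x^3 - x*y^2 - y*z + 3*x
use: tr(b a b a) = tr(b a) tr(b a) - tr(1)  (split on b) = z^2 - 2
apply: tr(b a b) = tr(b) tr(a b) - tr(a)  (reduce the b square) = y*z - x
tr(b a b a^2) = tr(a) tr(b a b a) - tr(b a b)  (reduce the a square) = x*z^2 - y*z - x
use: tr(b a^3 b a) = tr(a) tr(b a b a^2) - tr(b a b a)  (reduce the a square) = x^2*z^2 - x*y*z - x^2 - z^2 + 2
apply: tr(a^-1 b a^3 b) = tr(b a^3 b) tr(a) - tr(b a^3 b a)  (eliminate a^-1) = x^3*y*z - x^4 - x^2*y^2 - x^2*z^2 + 4*x^2 + z^2 - 2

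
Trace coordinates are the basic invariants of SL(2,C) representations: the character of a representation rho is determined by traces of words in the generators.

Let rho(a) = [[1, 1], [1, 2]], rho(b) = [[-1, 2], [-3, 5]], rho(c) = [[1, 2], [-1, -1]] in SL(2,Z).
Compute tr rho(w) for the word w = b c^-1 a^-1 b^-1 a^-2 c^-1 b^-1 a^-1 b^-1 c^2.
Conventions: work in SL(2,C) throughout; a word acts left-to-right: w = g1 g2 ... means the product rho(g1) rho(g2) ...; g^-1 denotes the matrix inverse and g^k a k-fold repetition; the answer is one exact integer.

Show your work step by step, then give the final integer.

-1351

rho(b) = [[-1, 2], [-3, 5]]
... * rho(c^-1) = [[-1, -2], [1, 1]]  ->  [[3, 4], [8, 11]]
... * rho(a^-1) = [[2, -1], [-1, 1]]  ->  [[2, 1], [5, 3]]
... * rho(b^-1) = [[5, -2], [3, -1]]  ->  [[13, -5], [34, -13]]
... * rho(a^-1) = [[2, -1], [-1, 1]]  ->  [[31, -18], [81, -47]]
... * rho(a^-1) = [[2, -1], [-1, 1]]  ->  [[80, -49], [209, -128]]
... * rho(c^-1) = [[-1, -2], [1, 1]]  ->  [[-129, -209], [-337, -546]]
... * rho(b^-1) = [[5, -2], [3, -1]]  ->  [[-1272, 467], [-3323, 1220]]
... * rho(a^-1) = [[2, -1], [-1, 1]]  ->  [[-3011, 1739], [-7866, 4543]]
... * rho(b^-1) = [[5, -2], [3, -1]]  ->  [[-9838, 4283], [-25701, 11189]]
... * rho(c) = [[1, 2], [-1, -1]]  ->  [[-14121, -23959], [-36890, -62591]]
... * rho(c) = [[1, 2], [-1, -1]]  ->  [[9838, -4283], [25701, -11189]]
tr = 9838 + -11189 = -1351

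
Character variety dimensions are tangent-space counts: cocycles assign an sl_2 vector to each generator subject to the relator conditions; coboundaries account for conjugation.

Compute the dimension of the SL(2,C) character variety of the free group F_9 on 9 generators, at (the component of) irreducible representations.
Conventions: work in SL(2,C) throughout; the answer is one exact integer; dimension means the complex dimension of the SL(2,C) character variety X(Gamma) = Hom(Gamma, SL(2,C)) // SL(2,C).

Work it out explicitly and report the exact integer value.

24

The free group F_9: 9 generators, no relators.
A cocycle picks one sl_2 vector per generator freely, giving dim Z^1 = 3*9 = 27.
dim B^1 = 3: the coboundary map is injective because an irreducible image has centralizer 0 in sl_2.
dim H^1 = 27 - 3 = 24, which is dim X.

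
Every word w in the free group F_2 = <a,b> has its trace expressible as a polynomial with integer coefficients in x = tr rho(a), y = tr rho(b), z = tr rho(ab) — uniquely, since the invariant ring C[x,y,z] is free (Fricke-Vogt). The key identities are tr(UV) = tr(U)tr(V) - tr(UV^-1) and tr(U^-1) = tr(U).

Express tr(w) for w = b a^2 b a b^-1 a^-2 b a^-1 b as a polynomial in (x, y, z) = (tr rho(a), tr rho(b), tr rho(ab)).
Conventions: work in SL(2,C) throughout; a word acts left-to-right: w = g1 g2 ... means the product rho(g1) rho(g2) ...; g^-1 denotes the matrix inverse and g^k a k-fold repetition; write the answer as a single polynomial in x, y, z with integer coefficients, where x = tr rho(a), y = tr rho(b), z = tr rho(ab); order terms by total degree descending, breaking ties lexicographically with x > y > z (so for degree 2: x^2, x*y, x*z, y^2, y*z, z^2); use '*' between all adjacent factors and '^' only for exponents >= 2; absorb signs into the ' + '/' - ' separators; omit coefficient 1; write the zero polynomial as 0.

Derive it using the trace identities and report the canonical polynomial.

-x^4*y^3*z^2 + x^5*y^2*z + 2*x^3*y^4*z + 2*x^3*y^2*z^3 - x^4*y^3 - x^4*y*z^2 - x^2*y^5 - 3*x^2*y^3*z^2 - x^2*y*z^4 - 3*x^3*y^2*z + x*y^4*z + x*y^2*z^3 + 4*x^2*y^3 + 5*x^2*y*z^2 - x^3*z - 5*x*y^2*z - x*z^3 + y^3 + 4*x*z - 3*y

trace(a b^2) = trace(b)*trace(a b) - trace(a)  (reduce the b square) = y*z - x
trace(b^3 a) = trace(b)*trace(a b^2) - trace(a b)  (reduce the b square) = y^2*z - x*y - z
trace(b^2) = trace(b)*trace(b) - trace(1)  (reduce the b square) = y^2 - 2
trace(b^3) = trace(b)*trace(b^2) - trace(b)  (reduce the b square) = y^3 - 3*y
trace(a^2 b^3) = trace(a)*trace(b^3 a) - trace(b^3)  (reduce the a square) = x*y^2*z - x^2*y - y^3 - x*z + 3*y
trace(a^2 b^2) = trace(a)*trace(b^2 a) - trace(b^2)  (reduce the a square) = x*y*z - x^2 - y^2 + 2
trace(b^3 a^2 b) = trace(b)*trace(a^2 b^3) - trace(a^2 b^2)  (reduce the b square) = x*y^3*z - x^2*y^2 - y^4 - 2*x*y*z + x^2 + 4*y^2 - 2
trace(a b a b) = trace(a b)*trace(a b) - trace(1)  (split on a) = z^2 - 2
trace(a b a) = trace(a)*trace(b a) - trace(b)  (reduce the a square) = x*z - y
trace(b a b^2 a) = trace(b)*trace(a b a b) - trace(a b a)  (reduce the b square) = y*z^2 - x*z - y
trace(b a^2 b a b) = trace(a)*trace(b a b^2 a) - trace(b a b^2)  (reduce the a square) = x*y*z^2 - x^2*z - y^2*z + z
trace(b a^2 b a) = trace(a)*trace(b a b a) - trace(b a b)  (reduce the a square) = x*z^2 - y*z - x
trace(b^3 a^2 b a) = trace(b)*trace(b a^2 b a b) - trace(b a^2 b a)  (reduce the b square) = x*y^2*z^2 - x^2*y*z - y^3*z - x*z^2 + 2*y*z + x
trace(a^-1 b^3 a^2 b) = trace(b^3 a^2 b)*trace(a) - trace(b^3 a^2 b a)  (eliminate a^-1) = x^2*y^3*z - x^3*y^2 - x*y^4 - x*y^2*z^2 - x^2*y*z + y^3*z + x^3 + 4*x*y^2 + x*z^2 - 2*y*z - 3*x
trace(b^3 a^2 b a b) = trace(b)*trace(a^2 b a b^3) - trace(a^2 b a b^2)  (reduce the b square) = x*y^3*z^2 - x^2*y^2*z - y^4*z - 2*x*y*z^2 + x^2*z + 3*y^2*z + x*y - z
trace(a b a b a b) = trace(a b)*trace(a b a b) - trace(a^-1 b^-1)  (split on a) = z^3 - 3*z
trace(b a b a b^2 a) = trace(b)*trace(a b a b a b) - trace(a b a b a)  (reduce the b square) = y*z^3 - x*z^2 - 2*y*z + x
trace(b a b a b^2) = trace(b)*trace(a b a b^2) - trace(a b a b)  (reduce the b square) = y^2*z^2 - x*y*z - y^2 - z^2 + 2
trace(a^2 b a b a b^2) = trace(a)*trace(b a b a b^2 a) - trace(b a b a b^2)  (reduce the a square) = x*y*z^3 - x^2*z^2 - y^2*z^2 - x*y*z + x^2 + y^2 + z^2 - 2
trace(a^2 b a b a b) = trace(a)*trace(b a b a b a) - trace(b a b a b)  (reduce the a square) = x*z^3 - y*z^2 - 2*x*z + y
trace(b^3 a^2 b a b a) = trace(b)*trace(a^2 b a b a b^2) - trace(a^2 b a b a b)  (reduce the b square) = x*y^2*z^3 - x^2*y*z^2 - y^3*z^2 - x*y^2*z - x*z^3 + x^2*y + y^3 + 2*y*z^2 + 2*x*z - 3*y
trace(a^-1 b^3 a^2 b a b) = trace(b^3 a^2 b a b)*trace(a) - trace(b^3 a^2 b a b a)  (eliminate a^-1) = x^2*y^3*z^2 - x^3*y^2*z - x*y^4*z - x*y^2*z^3 - x^2*y*z^2 + y^3*z^2 + x^3*z + 4*x*y^2*z + x*z^3 - y^3 - 2*y*z^2 - 3*x*z + 3*y
trace(a^-2 b^3 a^2 b a b) = trace(a^-1 b^3 a^2 b a b)*trace(a) - trace(a^-1 b^3 a^2 b a b a)  (eliminate a^-1) = x^3*y^3*z^2 - x^4*y^2*z - x^2*y^4*z - x^2*y^2*z^3 - x^3*y*z^2 + x^4*z + 5*x^2*y^2*z + x^2*z^3 + y^4*z - x*y^3 - 4*x^2*z - 3*y^2*z + 2*x*y + z
trace(b^2 a^2 b a b^-1 a^-2 b) = trace(a^-2 b^3 a^2 b a)*trace(b) - trace(a^-2 b^3 a^2 b a b)  (eliminate b^-1) = -x^3*y^3*z^2 + x^4*y^2*z + 2*x^2*y^4*z + x^2*y^2*z^3 - x^3*y^3 + x^3*y*z^2 - x*y^5 - x*y^3*z^2 - x^4*z - 6*x^2*y^2*z - x^2*z^3 + x^3*y + 5*x*y^3 + x*y*z^2 + 4*x^2*z + y^2*z - 5*x*y - z
trace(b^2 a b^2 a) = trace(b)*trace(a b^2 a b) - trace(a b^2 a)  (reduce the b square) = y^2*z^2 - 2*x*y*z + x^2 - 2
trace(b^2 a b^2) = trace(b)*trace(a b^3) - trace(a b^2)  (reduce the b square) = y^3*z - x*y^2 - 2*y*z + x
trace(b a b^2 a^2 b) = trace(a)*trace(b^2 a b^2 a) - trace(b^2 a b^2)  (reduce the a square) = x*y^2*z^2 - 2*x^2*y*z - y^3*z + x^3 + x*y^2 + 2*y*z - 3*x
trace(a^-1 b a b^2 a^2 b) = trace(b a b^2 a^2 b)*trace(a) - trace(b a b^2 a^2 b a)  (eliminate a^-1) = x^2*y^2*z^2 - 2*x^3*y*z - x*y^3*z - x*y*z^3 + x^4 + x^2*y^2 + x^2*z^2 + y^2*z^2 + 3*x*y*z - 4*x^2 - y^2 - z^2 + 2
trace(a b a^2) = trace(a)*trace(a b a) - trace(a b)  (reduce the a square) = x^2*z - x*y - z
trace(b a^2 b^2 a) = trace(b)*trace(a b a^2 b) - trace(a b a^2)  (reduce the b square) = x*y*z^2 - x^2*z - y^2*z + z
trace(a b^2 a^2 b a) = trace(a)*trace(b a^2 b^2 a) - trace(b a^2 b^2)  (reduce the a square) = x^2*y*z^2 - x^3*z - 2*x*y^2*z + x^2*y + y^3 + 2*x*z - 3*y
trace(b a b^2 a^2 b a b) = trace(b)*trace(a b^2 a^2 b a b) - trace(a b^2 a^2 b a)  (reduce the b square) = x*y^2*z^3 - 2*x^2*y*z^2 - y^3*z^2 + x^3*z + x*y^2*z + y*z^2 - 2*x*z + y
trace(b a b a b a b a) = trace(b a b a)*trace(b a b a) - trace(1)  (split on b) = z^4 - 4*z^2 + 2
trace(a^2 b a b a b a b) = trace(a)*trace(b a b a b a b a) - trace(b a b a b a b)  (reduce the a square) = x*z^4 - y*z^3 - 3*x*z^2 + 2*y*z + x
trace(a^2 b a b a b a) = trace(a)*trace(a b a b a b a) - trace(a b a b a b)  (reduce the a square) = x^2*z^3 - x*y*z^2 - 2*x^2*z - z^3 + x*y + 3*z
trace(b a b^2 a^2 b a b a) = trace(b)*trace(a^2 b a b a b a b) - trace(a^2 b a b a b a)  (reduce the b square) = x*y*z^4 - x^2*z^3 - y^2*z^3 - 2*x*y*z^2 + 2*x^2*z + 2*y^2*z + z^3 - 3*z
trace(b a b^2 a^2 b a b a^-1) = trace(b a b^2 a^2 b a b)*trace(a) - trace(b a b^2 a^2 b a b a)  (eliminate a^-1) = x^2*y^2*z^3 - 2*x^3*y*z^2 - x*y^3*z^2 - x*y*z^4 + x^4*z + x^2*y^2*z + x^2*z^3 + y^2*z^3 + 3*x*y*z^2 - 4*x^2*z - 2*y^2*z - z^3 + x*y + 3*z
trace(a^-2 b a b^2 a^2 b a b) = trace(b a b^2 a^2 b a b a^-1)*trace(a) - trace(b a b^2 a^2 b a b)  (eliminate a^-1) = x^3*y^2*z^3 - 2*x^4*y*z^2 - x^2*y^3*z^2 - x^2*y*z^4 + x^5*z + x^3*y^2*z + x^3*z^3 + 5*x^2*y*z^2 + y^3*z^2 - 5*x^3*z - 3*x*y^2*z - x*z^3 + x^2*y - y*z^2 + 5*x*z - y
trace(b^2 a^2 b a b^-1 a^-2 b a) = trace(a^-2 b a b^2 a^2 b a)*trace(b) - trace(a^-2 b a b^2 a^2 b a b)  (eliminate b^-1) = -x^3*y^2*z^3 + 2*x^4*y*z^2 + 2*x^2*y^3*z^2 + x^2*y*z^4 - x^5*z - 3*x^3*y^2*z - x^3*z^3 - x*y^4*z - x*y^2*z^3 + x^4*y + x^2*y^3 - 4*x^2*y*z^2 + 5*x^3*z + 6*x*y^2*z + x*z^3 - 5*x^2*y - y^3 - 5*x*z + 3*y
trace(b a^2 b a b^-1 a^-2 b a^-1 b) = trace(b^2 a^2 b a b^-1 a^-2 b)*trace(a) - trace(b^2 a^2 b a b^-1 a^-2 b a)  (eliminate a^-1) = -x^4*y^3*z^2 + x^5*y^2*z + 2*x^3*y^4*z + 2*x^3*y^2*z^3 - x^4*y^3 - x^4*y*z^2 - x^2*y^5 - 3*x^2*y^3*z^2 - x^2*y*z^4 - 3*x^3*y^2*z + x*y^4*z + x*y^2*z^3 + 4*x^2*y^3 + 5*x^2*y*z^2 - x^3*z - 5*x*y^2*z - x*z^3 + y^3 + 4*x*z - 3*y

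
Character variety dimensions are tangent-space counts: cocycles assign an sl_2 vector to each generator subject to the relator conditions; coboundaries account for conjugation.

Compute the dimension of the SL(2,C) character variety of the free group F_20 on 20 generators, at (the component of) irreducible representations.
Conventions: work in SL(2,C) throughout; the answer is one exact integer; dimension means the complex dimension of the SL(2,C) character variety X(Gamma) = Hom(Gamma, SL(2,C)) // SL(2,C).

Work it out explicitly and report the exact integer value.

57

Here Gamma is free of rank 20 — no relator constrains a cocycle.
So Z^1 = (sl_2)^20 in full: dim Z^1 = 60.
At an irreducible rho the centralizer of the image in sl_2 is 0, so the coboundary map sl_2 -> Z^1 is injective: dim B^1 = 3.
Therefore dim X = 60 - 3 = 57.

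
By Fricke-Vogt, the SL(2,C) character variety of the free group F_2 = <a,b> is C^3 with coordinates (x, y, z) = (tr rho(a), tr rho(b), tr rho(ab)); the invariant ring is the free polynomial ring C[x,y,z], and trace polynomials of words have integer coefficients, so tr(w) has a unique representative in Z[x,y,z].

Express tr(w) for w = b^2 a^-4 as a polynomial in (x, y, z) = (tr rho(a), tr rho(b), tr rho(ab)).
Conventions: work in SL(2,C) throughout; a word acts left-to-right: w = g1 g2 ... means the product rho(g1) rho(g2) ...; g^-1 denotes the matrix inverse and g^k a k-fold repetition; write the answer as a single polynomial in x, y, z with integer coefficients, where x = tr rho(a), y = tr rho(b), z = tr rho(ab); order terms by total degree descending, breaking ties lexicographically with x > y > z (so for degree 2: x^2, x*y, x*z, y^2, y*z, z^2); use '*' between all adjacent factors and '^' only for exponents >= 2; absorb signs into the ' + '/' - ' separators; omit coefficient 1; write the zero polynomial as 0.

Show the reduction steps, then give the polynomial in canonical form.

tr(b^2) = tr(b) tr(b) - tr(1)  (reduce the b square) = y^2 - 2
and tr(b^2 a) = tr(b) tr(a b) - tr(a)  (reduce the b square) = y*z - x
next, tr(b^2 a^-1) = tr(b^2) tr(a) - tr(b^2 a)  (eliminate a^-1) = x*y^2 - y*z - x
tr(a^-1 b^2 a^-1) = tr(b^2 a^-1) tr(a) - tr(b^2)  (eliminate a^-1) = x^2*y^2 - x*y*z - x^2 - y^2 + 2
tr(b^2 a^-3) = tr(a^-1 b^2 a^-1) tr(a) - tr(a^-1 b^2)  (eliminate a^-1) = x^3*y^2 - x^2*y*z - x^3 - 2*x*y^2 + y*z + 3*x
tr(b^2 a^-4) = tr(b^2 a^-3) tr(a) - tr(b^2 a^-2)  (eliminate a^-1) = x^4*y^2 - x^3*y*z - x^4 - 3*x^2*y^2 + 2*x*y*z + 4*x^2 + y^2 - 2

x^4*y^2 - x^3*y*z - x^4 - 3*x^2*y^2 + 2*x*y*z + 4*x^2 + y^2 - 2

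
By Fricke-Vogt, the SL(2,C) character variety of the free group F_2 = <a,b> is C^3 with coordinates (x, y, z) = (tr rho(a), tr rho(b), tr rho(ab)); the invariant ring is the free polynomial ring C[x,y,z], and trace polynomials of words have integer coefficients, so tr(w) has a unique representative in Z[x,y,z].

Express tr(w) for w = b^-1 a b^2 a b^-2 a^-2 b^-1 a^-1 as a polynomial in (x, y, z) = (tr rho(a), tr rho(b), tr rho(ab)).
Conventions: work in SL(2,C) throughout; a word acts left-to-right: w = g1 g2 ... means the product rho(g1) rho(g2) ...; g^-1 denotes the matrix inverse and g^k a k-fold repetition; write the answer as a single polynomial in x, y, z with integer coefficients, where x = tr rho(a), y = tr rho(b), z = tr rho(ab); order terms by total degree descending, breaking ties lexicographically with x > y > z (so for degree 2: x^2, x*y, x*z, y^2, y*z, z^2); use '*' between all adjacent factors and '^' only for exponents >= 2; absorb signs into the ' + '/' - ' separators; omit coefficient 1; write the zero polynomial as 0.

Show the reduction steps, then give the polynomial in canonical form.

tr(b^2 a) = tr(b)*tr(a b) - tr(a) = y*z - x
and tr(b^2) = tr(b)*tr(b) - tr(1) = y^2 - 2
and tr(a b^2 a) = tr(a)*tr(b^2 a) - tr(b^2) = x*y*z - x^2 - y^2 + 2
and tr(a b a b) = tr(b a)*tr(b a) - tr(1)   [split at repeated b] = z^2 - 2
and tr(a b a) = tr(a)*tr(b a) - tr(b) = x*z - y
tr(a b^2 a b) = tr(b)*tr(a b a b) - tr(a b a) = y*z^2 - x*z - y
tr(b^-1 a b^2 a) = tr(a b^2 a)*tr(b) - tr(a b^2 a b) = x*y^2*z - x^2*y - y^3 - y*z^2 + x*z + 3*y
and tr(b^-1 a b^2 a b^-1) = tr(b^-1 a b^2 a)*tr(b) - tr(b^-1 a b^2 a b) = x*y^3*z - x^2*y^2 - y^4 - y^2*z^2 + x^2 + 4*y^2 - 2
tr(a^2 b^2 a) = tr(a)*tr(b^2 a^2) - tr(b^2 a) = x^2*y*z - x^3 - x*y^2 - y*z + 3*x
and tr(b^2 a b) = tr(b)*tr(a b^2) - tr(a b) = y^2*z - x*y - z
next, tr(a^2 b^2 a b) = tr(a)*tr(b^2 a b a) - tr(b^2 a b) = x*y*z^2 - x^2*z - y^2*z + z
and tr(a b^2 a b^-1 a) = tr(a^2 b^2 a)*tr(b) - tr(a^2 b^2 a b) = x^2*y^2*z - x^3*y - x*y^3 - x*y*z^2 + x^2*z + 3*x*y - z
tr(a b a b^2 a) = tr(a)*tr(b a b^2 a) - tr(b a b^2) = x*y*z^2 - x^2*z - y^2*z + z
tr(a b a b a b) = tr(b a b a)*tr(b a) - tr(a b)   [split at repeated b] = z^3 - 3*z
tr(a b a b a) = tr(a)*tr(b a b a) - tr(b a b) = x*z^2 - y*z - x
tr(a b a b^2 a b) = tr(b)*tr(a b a b a b) - tr(a b a b a) = y*z^3 - x*z^2 - 2*y*z + x
tr(a b^2 a b^-1 a b) = tr(a b a b^2 a)*tr(b) - tr(a b a b^2 a b) = x*y^2*z^2 - x^2*y*z - y^3*z - y*z^3 + x*z^2 + 3*y*z - x
tr(b^-1 a b^2 a b^-1 a) = tr(a b^2 a b^-1 a)*tr(b) - tr(a b^2 a b^-1 a b) = x^2*y^3*z - x^3*y^2 - x*y^4 - 2*x*y^2*z^2 + 2*x^2*y*z + y^3*z + y*z^3 + 3*x*y^2 - x*z^2 - 4*y*z + x
tr(b^-1 a^-1 b^-1 a b^2 a) = tr(b^-1 a b^2 a b^-1)*tr(a) - tr(b^-1 a b^2 a b^-1 a) = x*y^2*z^2 - 2*x^2*y*z - y^3*z - y*z^3 + x^3 + x*y^2 + x*z^2 + 4*y*z - 3*x
and tr(b^-2 a^-1 b^-1 a b^2 a) = tr(b^-1 a^-1 b^-1 a b^2 a)*tr(b) - tr(b^-1 a^-1 b^-1 a b^2 a b) = x*y^3*z^2 - 2*x^2*y^2*z - y^4*z - y^2*z^3 + x^3*y + x*y^3 + x*y*z^2 + 4*y^2*z - 3*x*y - z
tr(b^-1 a^-1 b^-1 a b^2 a b^-2) = tr(b^-2 a^-1 b^-1 a b^2 a)*tr(b) - tr(b^-2 a^-1 b^-1 a b^2 a b) = x*y^4*z^2 - 2*x^2*y^3*z - y^5*z - y^3*z^3 + x^3*y^2 + x*y^4 + 2*x^2*y*z + 5*y^3*z + y*z^3 - x^3 - 4*x*y^2 - x*z^2 - 5*y*z + 3*x
tr(b^-1 a b a) = tr(a b a)*tr(b) - tr(a b a b) = x*y*z - y^2 - z^2 + 2
and tr(b a b^-2 a) = tr(b^-1 a b a)*tr(b) - tr(b^-1 a b a b) = x*y^2*z - y^3 - y*z^2 - x*z + 3*y
next, tr(a b a b^2 a^2) = tr(a)*tr(b a b^2 a^2) - tr(b a b^2 a) = x^2*y*z^2 - x^3*z - x*y^2*z - y*z^2 + 2*x*z + y
next, tr(a^2 b a b a b) = tr(a)*tr(b a b a b a) - tr(b a b a b) = x*z^3 - y*z^2 - 2*x*z + y
tr(a^2 b a b a) = tr(a)*tr(a b a b a) - tr(a b a b) = x^2*z^2 - x*y*z - x^2 - z^2 + 2
next, tr(a b a b^2 a^2 b) = tr(b)*tr(a^2 b a b a b) - tr(a^2 b a b a) = x*y*z^3 - x^2*z^2 - y^2*z^2 - x*y*z + x^2 + y^2 + z^2 - 2
next, tr(a b^-1 a b a b^2 a) = tr(a b a b^2 a^2)*tr(b) - tr(a b a b^2 a^2 b) = x^2*y^2*z^2 - x^3*y*z - x*y^3*z - x*y*z^3 + x^2*z^2 + 3*x*y*z - x^2 - z^2 + 2
tr(a b a^2 b a) = tr(a)*tr(b a^2 b a) - tr(b a^2 b) = x^2*z^2 - 2*x*y*z + y^2 - 2
tr(a b a b^2 a b a) = tr(b)*tr(a b a^2 b a b) - tr(a b a^2 b a) = x*y*z^3 - x^2*z^2 - y^2*z^2 + 2
and tr(a b a b a b a b) = tr(a b)*tr(a b a b a b) - tr(a^-1 b^-1 a^-1 b^-1)   [split at repeated a] = z^4 - 4*z^2 + 2
next, tr(a b a b^2 a b a b) = tr(b)*tr(a b a b a b a b) - tr(a b a b a b a) = y*z^4 - x*z^3 - 3*y*z^2 + 2*x*z + y
tr(a b^-1 a b a b^2 a b) = tr(a b a b^2 a b a)*tr(b) - tr(a b a b^2 a b a b) = x*y^2*z^3 - x^2*y*z^2 - y^3*z^2 - y*z^4 + x*z^3 + 3*y*z^2 - 2*x*z + y
next, tr(b a b^2 a b^-1 a b^-1 a) = tr(a b^-1 a b a b^2 a)*tr(b) - tr(a b^-1 a b a b^2 a b) = x^2*y^3*z^2 - x^3*y^2*z - x*y^4*z - 2*x*y^2*z^3 + 2*x^2*y*z^2 + y^3*z^2 + y*z^4 + 3*x*y^2*z - x*z^3 - x^2*y - 4*y*z^2 + 2*x*z + y
tr(b^-1 a b^-1 a^-1 b a b^2 a) = tr(b a b^2 a b^-1 a b^-1)*tr(a) - tr(b a b^2 a b^-1 a b^-1 a) = -x^2*y^3*z^2 + 2*x^3*y^2*z + x*y^4*z + 2*x*y^2*z^3 - x^4*y - x^2*y^3 - 3*x^2*y*z^2 - y^3*z^2 - y*z^4 + x^3*z - 3*x*y^2*z + x*z^3 + 4*x^2*y + 4*y*z^2 - 3*x*z - y
next, tr(b a b^2 a^2 b) = tr(b)*tr(a^2 b^2 a b) - tr(a^2 b^2 a) = x*y^2*z^2 - 2*x^2*y*z - y^3*z + x^3 + x*y^2 + 2*y*z - 3*x
tr(a^-1 b a b^2 a^2 b) = tr(b a b^2 a^2 b)*tr(a) - tr(b a b^2 a^2 b a) = x^2*y^2*z^2 - 2*x^3*y*z - x*y^3*z - x*y*z^3 + x^4 + x^2*y^2 + x^2*z^2 + y^2*z^2 + 3*x*y*z - 4*x^2 - y^2 - z^2 + 2
next, tr(a b^-1 a^-1 b a b^2 a) = tr(a^-1 b a b^2 a^2)*tr(b) - tr(a^-1 b a b^2 a^2 b) = -x^2*y^2*z^2 + 2*x^3*y*z + x*y^3*z + x*y*z^3 - x^4 - x^2*y^2 - x^2*z^2 - 4*x*y*z + 4*x^2 + z^2 - 2
and tr(a b^2 a b^-2 a b^-1 a^-1 b) = tr(b^-1 a b^-1 a^-1 b a b^2 a)*tr(b) - tr(b^-1 a b^-1 a^-1 b a b^2 a b) = -x^2*y^4*z^2 + 2*x^3*y^3*z + x*y^5*z + 2*x*y^3*z^3 - x^4*y^2 - x^2*y^4 - 2*x^2*y^2*z^2 - y^4*z^2 - y^2*z^4 - x^3*y*z - 4*x*y^3*z + x^4 + 5*x^2*y^2 + x^2*z^2 + 4*y^2*z^2 + x*y*z - 4*x^2 - y^2 - z^2 + 2
and tr(b^-1 a^-1 b^-1 a b^2 a b^-2 a) = tr(a b^2 a b^-2 a b^-1 a^-1)*tr(b) - tr(a b^2 a b^-2 a b^-1 a^-1 b) = x^2*y^4*z^2 - 2*x^3*y^3*z - x*y^5*z - 2*x*y^3*z^3 + x^4*y^2 + x^2*y^4 + 2*x^2*y^2*z^2 + y^4*z^2 + y^2*z^4 + x^3*y*z + 5*x*y^3*z - x^4 - 5*x^2*y^2 - x^2*z^2 - y^4 - 5*y^2*z^2 - 2*x*y*z + 4*x^2 + 4*y^2 + z^2 - 2
tr(a^-1 b^-1 a^-1 b^-1 a b^2 a b^-2) = tr(b^-1 a^-1 b^-1 a b^2 a b^-2)*tr(a) - tr(b^-1 a^-1 b^-1 a b^2 a b^-2 a) = x*y^3*z^3 - 2*x^2*y^2*z^2 - y^4*z^2 - y^2*z^4 + x^3*y*z + x*y*z^3 + x^2*y^2 + y^4 + 5*y^2*z^2 - 3*x*y*z - x^2 - 4*y^2 - z^2 + 2
tr(b^-1 a b^2 a b^-2 a^-2 b^-1 a^-1) = tr(a^-1 b^-1 a^-1 b^-1 a b^2 a b^-2)*tr(a) - tr(a^-1 b^-1 a^-1 b^-1 a b^2 a b^-2 a) = x^2*y^3*z^3 - 2*x^3*y^2*z^2 - 2*x*y^4*z^2 - x*y^2*z^4 + x^4*y*z + 2*x^2*y^3*z + x^2*y*z^3 + y^5*z + y^3*z^3 + 5*x*y^2*z^2 - 5*x^2*y*z - 5*y^3*z - y*z^3 + 5*y*z - x

x^2*y^3*z^3 - 2*x^3*y^2*z^2 - 2*x*y^4*z^2 - x*y^2*z^4 + x^4*y*z + 2*x^2*y^3*z + x^2*y*z^3 + y^5*z + y^3*z^3 + 5*x*y^2*z^2 - 5*x^2*y*z - 5*y^3*z - y*z^3 + 5*y*z - x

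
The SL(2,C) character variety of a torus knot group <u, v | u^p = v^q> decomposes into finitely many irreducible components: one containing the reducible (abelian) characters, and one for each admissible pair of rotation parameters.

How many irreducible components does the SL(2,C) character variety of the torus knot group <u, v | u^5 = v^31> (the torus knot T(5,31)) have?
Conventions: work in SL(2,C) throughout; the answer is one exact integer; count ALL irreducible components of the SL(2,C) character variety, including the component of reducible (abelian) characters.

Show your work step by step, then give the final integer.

61

In the torus knot group T(5,31), u^5 = v^31 is central, so an irreducible representation sends it to +I or -I (Schur).
On an irreducible component, tr(u) is locked at 2*cos(pi*alpha/5) for some alpha in 1..4, and tr(v) at 2*cos(pi*beta/31) for some beta in 1..30.
u^5 = (-1)^alpha I and v^31 = (-1)^beta I must agree, so alpha and beta have equal parity.
Counting: 2 odd alphas x 15 odd betas + 2 even alphas x 15 even betas = 30 + 30 = 60.
That is 60 components of irreducible characters, and with the reducible (abelian) component the total is 61.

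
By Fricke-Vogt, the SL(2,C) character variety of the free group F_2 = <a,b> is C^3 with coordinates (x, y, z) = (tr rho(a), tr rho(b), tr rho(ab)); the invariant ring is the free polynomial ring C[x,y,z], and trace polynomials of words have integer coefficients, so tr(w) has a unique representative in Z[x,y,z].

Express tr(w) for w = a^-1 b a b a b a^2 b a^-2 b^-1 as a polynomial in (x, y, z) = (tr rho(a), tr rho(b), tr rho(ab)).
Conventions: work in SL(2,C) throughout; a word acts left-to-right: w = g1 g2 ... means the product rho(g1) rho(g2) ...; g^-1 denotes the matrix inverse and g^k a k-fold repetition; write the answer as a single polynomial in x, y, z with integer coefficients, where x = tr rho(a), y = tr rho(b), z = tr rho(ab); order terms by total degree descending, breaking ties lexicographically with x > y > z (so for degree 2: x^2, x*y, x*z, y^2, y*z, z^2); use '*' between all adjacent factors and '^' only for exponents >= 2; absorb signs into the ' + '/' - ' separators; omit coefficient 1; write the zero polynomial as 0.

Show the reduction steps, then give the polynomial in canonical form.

so trace(a b a b) = trace(a b)*trace(a b) - trace(1)   [split at repeated a] = z^2 - 2
reduce: trace(b a b a b a) = trace(a b)*trace(a b a b) - trace(a^-1 b^-1)   [split at repeated a] = z^3 - 3*z
reduce: trace(a b a) = trace(a)*trace(b a) - trace(b) = x*z - y
trace(b a b a b) = trace(b)*trace(a b a b) - trace(a b a) = y*z^2 - x*z - y
reduce: trace(a b a b a^2 b) = trace(a)*trace(b a b a b a) - trace(b a b a b) = x*z^3 - y*z^2 - 2*x*z + y
reduce: trace(b a b) = trace(b)*trace(a b) - trace(a) = y*z - x
so trace(b a b a^2) = trace(a)*trace(b a b a) - trace(b a b) = x*z^2 - y*z - x
so trace(a b a b a^2) = trace(a)*trace(b a b a^2) - trace(b a b a) = x^2*z^2 - x*y*z - x^2 - z^2 + 2
trace(b a b a b a^2 b) = trace(b)*trace(a b a b a^2 b) - trace(a b a b a^2) = x*y*z^3 - x^2*z^2 - y^2*z^2 - x*y*z + x^2 + y^2 + z^2 - 2
reduce: trace(b a b a b a b a) = trace(b a b a b a)*trace(b a) - trace(a b a b)   [split at repeated b] = z^4 - 4*z^2 + 2
reduce: trace(b a b a b a b) = trace(b)*trace(a b a b a b) - trace(a b a b a) = y*z^3 - x*z^2 - 2*y*z + x
trace(b a b a b a^2 b a) = trace(a)*trace(b a b a b a b a) - trace(b a b a b a b) = x*z^4 - y*z^3 - 3*x*z^2 + 2*y*z + x
trace(a^-1 b a b a b a^2 b) = trace(b a b a b a^2 b)*trace(a) - trace(b a b a b a^2 b a) = x^2*y*z^3 - x^3*z^2 - x*y^2*z^2 - x*z^4 - x^2*y*z + y*z^3 + x^3 + x*y^2 + 4*x*z^2 - 2*y*z - 3*x
so trace(a^-1 b a b a b a^2 b a^-1) = trace(a^-1 b a b a b a^2 b)*trace(a) - trace(a^-1 b a b a b a^2 b a) = x^3*y*z^3 - x^4*z^2 - x^2*y^2*z^2 - x^2*z^4 - x^3*y*z + x^4 + x^2*y^2 + 5*x^2*z^2 + y^2*z^2 - x*y*z - 4*x^2 - y^2 - z^2 + 2
trace(b^2 a b a b a^2 b) = trace(b)*trace(a b a b a^2 b^2) - trace(a b a b a^2 b) = x*y^2*z^3 - x^2*y*z^2 - y^3*z^2 - x*y^2*z - x*z^3 + x^2*y + y^3 + 2*y*z^2 + 2*x*z - 3*y
trace(b a b^2 a b a b a) = trace(b)*trace(a b a b a b a b) - trace(a b a b a b a) = y*z^4 - x*z^3 - 3*y*z^2 + 2*x*z + y
so trace(a b a^2) = trace(a)*trace(a b a) - trace(a b) = x^2*z - x*y - z
trace(a b^2 a b a) = trace(b)*trace(a b a^2 b) - trace(a b a^2) = x*y*z^2 - x^2*z - y^2*z + z
trace(b a b^2 a b a b) = trace(b)*trace(a b^2 a b a b) - trace(a b^2 a b a) = y^2*z^3 - 2*x*y*z^2 + x^2*z - y^2*z + x*y - z
so trace(b^2 a b a b a^2 b a) = trace(a)*trace(b a b^2 a b a b a) - trace(b a b^2 a b a b) = x*y*z^4 - x^2*z^3 - y^2*z^3 - x*y*z^2 + x^2*z + y^2*z + z
so trace(b a b a b a^2 b a^-1 b) = trace(b^2 a b a b a^2 b)*trace(a) - trace(b^2 a b a b a^2 b a) = x^2*y^2*z^3 - x^3*y*z^2 - x*y^3*z^2 - x*y*z^4 - x^2*y^2*z + y^2*z^3 + x^3*y + x*y^3 + 3*x*y*z^2 + x^2*z - y^2*z - 3*x*y - z
trace(a b a b a b a^2) = trace(a)*trace(a b a b a b a) - trace(a b a b a b) = x^2*z^3 - x*y*z^2 - 2*x^2*z - z^3 + x*y + 3*z
trace(b a b a b a b a^2 b) = trace(b)*trace(a b a b a b a^2 b) - trace(a b a b a b a^2) = x*y*z^4 - x^2*z^3 - y^2*z^3 - 2*x*y*z^2 + 2*x^2*z + 2*y^2*z + z^3 - 3*z
reduce: trace(b a b a b a b a b a) = trace(b a b a b a)*trace(b a b a) - trace(a b)   [split at repeated b] = z^5 - 5*z^3 + 5*z
so trace(b a b a b a b a^2 b a) = trace(a)*trace(b a b a b a b a b a) - trace(b a b a b a b a b) = x*z^5 - y*z^4 - 4*x*z^3 + 3*y*z^2 + 3*x*z - y
trace(b a b a b a^2 b a^-1 b a) = trace(b a b a b a b a^2 b)*trace(a) - trace(b a b a b a b a^2 b a) = x^2*y*z^4 - x^3*z^3 - x*y^2*z^3 - x*z^5 - 2*x^2*y*z^2 + y*z^4 + 2*x^3*z + 2*x*y^2*z + 5*x*z^3 - 3*y*z^2 - 6*x*z + y
trace(a^-1 b a b a b a^2 b a^-1 b) = trace(b a b a b a^2 b a^-1 b)*trace(a) - trace(b a b a b a^2 b a^-1 b a) = x^3*y^2*z^3 - x^4*y*z^2 - x^2*y^3*z^2 - 2*x^2*y*z^4 - x^3*y^2*z + x^3*z^3 + 2*x*y^2*z^3 + x*z^5 + x^4*y + x^2*y^3 + 5*x^2*y*z^2 - y*z^4 - x^3*z - 3*x*y^2*z - 5*x*z^3 - 3*x^2*y + 3*y*z^2 + 5*x*z - y
reduce: trace(a^-1 b^-1 a^-1 b a b a b a^2 b) = trace(a^-1 b a b a b a^2 b a^-1)*trace(b) - trace(a^-1 b a b a b a^2 b a^-1 b) = x^2*y*z^4 - x^3*z^3 - 2*x*y^2*z^3 - x*z^5 + y^3*z^2 + y*z^4 + x^3*z + 2*x*y^2*z + 5*x*z^3 - x^2*y - y^3 - 4*y*z^2 - 5*x*z + 3*y
trace(a^-1 b a b a b a^2 b a^-2 b^-1) = trace(a^-1 b^-1 a^-1 b a b a b a^2 b)*trace(a) - trace(a^-1 b^-1 a^-1 b a b a b a^2 b a) = x^3*y*z^4 - x^4*z^3 - 2*x^2*y^2*z^3 - x^2*z^5 + x*y^3*z^2 + x*y*z^4 + x^4*z + 2*x^2*y^2*z + 5*x^2*z^3 - x^3*y - x*y^3 - 4*x*y*z^2 - 5*x^2*z - z^3 + 3*x*y + 3*z

x^3*y*z^4 - x^4*z^3 - 2*x^2*y^2*z^3 - x^2*z^5 + x*y^3*z^2 + x*y*z^4 + x^4*z + 2*x^2*y^2*z + 5*x^2*z^3 - x^3*y - x*y^3 - 4*x*y*z^2 - 5*x^2*z - z^3 + 3*x*y + 3*z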